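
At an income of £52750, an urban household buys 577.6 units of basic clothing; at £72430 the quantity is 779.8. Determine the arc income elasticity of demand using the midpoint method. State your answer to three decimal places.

ΔQ = 779.8 − 577.6 = 202.2; midpoint Q̄ = (577.6 + 779.8)/2 = 678.7.
ΔI = 72430 − 52750 = 19680; midpoint Ī = (52750 + 72430)/2 = 62590.
η = (ΔQ/Q̄) ÷ (ΔI/Ī) = (202.2/678.7) ÷ (19680/62590) = 0.948.

0.948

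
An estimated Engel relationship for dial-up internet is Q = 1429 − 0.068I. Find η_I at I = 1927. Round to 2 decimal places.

At I = 1927: Q = 1297.964.
dQ/dI = −0.068.
η = (dQ/dI)·(I/Q) = -0.068 × (1927/1297.964) = -0.10.

-0.10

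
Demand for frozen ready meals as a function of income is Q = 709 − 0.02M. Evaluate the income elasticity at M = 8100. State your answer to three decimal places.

-0.296

At M = 8100: Q = 547.000.
dQ/dM = −0.02.
η = (dQ/dM)·(M/Q) = -0.02 × (8100/547.000) = -0.296.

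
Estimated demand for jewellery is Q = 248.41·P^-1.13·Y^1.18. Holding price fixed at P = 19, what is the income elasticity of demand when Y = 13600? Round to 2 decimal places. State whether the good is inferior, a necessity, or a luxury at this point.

1.18 (luxury)

For a multiplicative demand Q = A·P^α·Y^β, the income elasticity is β everywhere.
Here β = 1.18, so η = 1.18.
Since η > 1, this is a luxury.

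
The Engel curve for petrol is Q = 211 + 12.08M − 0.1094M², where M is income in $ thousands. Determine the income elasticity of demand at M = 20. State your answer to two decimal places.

0.38

At M = 20: Q = 408.8400.
dQ/dM = 12.08 − 0.2188M = 7.70400.
η = (dQ/dM)·(M/Q) = 7.70400 × (20/408.8400) = 0.38.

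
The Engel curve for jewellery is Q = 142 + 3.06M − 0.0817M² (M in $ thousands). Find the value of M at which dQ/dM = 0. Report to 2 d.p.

18.73

dQ/dM = 3.06 − 0.1634M.
The good is inferior where dQ/dM < 0. Setting dQ/dM = 0 gives M = 3.06 / 0.1634 = 18.73.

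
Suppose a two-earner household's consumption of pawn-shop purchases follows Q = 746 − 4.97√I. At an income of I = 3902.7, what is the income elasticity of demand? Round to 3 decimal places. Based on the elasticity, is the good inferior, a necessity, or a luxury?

-0.356 (inferior good)

At I = 3902.7: Q = 435.516.
dQ/dI = -4.97/(2√I) = -0.0397781 at this income.
η = (dQ/dI)·(I/Q) = -0.0397781 × (3902.7/435.516) = -0.356.
Since η < 0, the good is an inferior good.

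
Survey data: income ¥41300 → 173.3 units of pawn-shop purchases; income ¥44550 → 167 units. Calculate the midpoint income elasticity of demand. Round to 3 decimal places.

-0.489

ΔQ = 167 − 173.3 = -6.3; midpoint Q̄ = (173.3 + 167)/2 = 170.15.
ΔI = 44550 − 41300 = 3250; midpoint Ī = (41300 + 44550)/2 = 42925.
η = (ΔQ/Q̄) ÷ (ΔI/Ī) = (-6.3/170.15) ÷ (3250/42925) = -0.489.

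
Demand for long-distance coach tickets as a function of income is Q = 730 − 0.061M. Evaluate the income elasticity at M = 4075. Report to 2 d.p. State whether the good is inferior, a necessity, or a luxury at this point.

At M = 4075: Q = 481.425.
dQ/dM = −0.061.
η = (dQ/dM)·(M/Q) = -0.061 × (4075/481.425) = -0.52.
Since η < 0, the good is an inferior good.

-0.52 (inferior good)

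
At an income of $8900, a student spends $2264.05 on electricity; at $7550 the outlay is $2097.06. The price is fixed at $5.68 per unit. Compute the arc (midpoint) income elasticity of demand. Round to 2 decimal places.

0.47

With a constant price, Q₁ = 2264.05/5.68 = 398.600 and Q₂ = 2097.06/5.68 = 369.201 (equivalently, work directly with expenditure since P cancels).
Midpoint %ΔQ = (2097.06 − 2264.05)/2180.56 = -0.07658; midpoint %ΔI = (7550 − 8900)/8225 = -0.16413.
η = -0.07658 / -0.16413 = 0.47.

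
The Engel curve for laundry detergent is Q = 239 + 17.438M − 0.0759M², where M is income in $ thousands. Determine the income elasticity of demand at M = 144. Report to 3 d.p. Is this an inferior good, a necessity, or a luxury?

-0.541 (inferior good)

At M = 144: Q = 1176.2096.
dQ/dM = 17.438 − 0.1518M = -4.42120.
η = (dQ/dM)·(M/Q) = -4.42120 × (144/1176.2096) = -0.541.
η < 0 ⇒ inferior good.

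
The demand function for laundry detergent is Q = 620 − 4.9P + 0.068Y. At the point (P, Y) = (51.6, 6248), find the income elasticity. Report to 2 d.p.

0.54

At P = 51.6, Y = 6248: Q = 792.024.
Holding P constant, ∂Q/∂Y = 0.068.
η_Y = (∂Q/∂Y)·(Y/Q) = 0.068 × (6248/792.024) = 0.54.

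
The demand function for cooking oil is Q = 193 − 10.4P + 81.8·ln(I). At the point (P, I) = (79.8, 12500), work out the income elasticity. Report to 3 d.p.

0.607

At P = 79.8, I = 12500: Q = 134.739.
Holding P constant, ∂Q/∂I = 81.8/I = 0.006544.
η_I = (∂Q/∂I)·(I/Q) = 0.006544 × (12500/134.739) = 0.607.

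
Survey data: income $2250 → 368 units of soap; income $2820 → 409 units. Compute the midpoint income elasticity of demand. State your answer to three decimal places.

ΔQ = 409 − 368 = 41; midpoint Q̄ = (368 + 409)/2 = 388.5.
ΔI = 2820 − 2250 = 570; midpoint Ī = (2250 + 2820)/2 = 2535.
η = (ΔQ/Q̄) ÷ (ΔI/Ī) = (41/388.5) ÷ (570/2535) = 0.469.

0.469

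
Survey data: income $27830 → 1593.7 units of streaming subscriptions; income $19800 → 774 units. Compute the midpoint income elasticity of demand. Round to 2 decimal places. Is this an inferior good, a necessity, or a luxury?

2.05 (luxury)

ΔQ = 774 − 1593.7 = -819.7; midpoint Q̄ = (1593.7 + 774)/2 = 1183.85.
ΔI = 19800 − 27830 = -8030; midpoint Ī = (27830 + 19800)/2 = 23815.
η = (ΔQ/Q̄) ÷ (ΔI/Ī) = (-819.7/1183.85) ÷ (-8030/23815) = 2.05.
η > 1 ⇒ luxury.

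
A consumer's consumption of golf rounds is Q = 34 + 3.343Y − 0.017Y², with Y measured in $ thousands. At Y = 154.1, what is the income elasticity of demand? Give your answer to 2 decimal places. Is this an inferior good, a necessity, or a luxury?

At Y = 154.1: Q = 145.4605.
dQ/dY = 3.343 − 0.034Y = -1.89640.
η = (dQ/dY)·(Y/Q) = -1.89640 × (154.1/145.4605) = -2.01.
η < 0 ⇒ inferior good.

-2.01 (inferior good)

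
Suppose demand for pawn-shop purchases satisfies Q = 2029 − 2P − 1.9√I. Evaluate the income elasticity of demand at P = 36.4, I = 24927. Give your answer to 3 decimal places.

At P = 36.4, I = 24927: Q = 1656.223.
Holding P constant, ∂Q/∂I = -1.9/(2√I) = -0.00601712.
η_I = (∂Q/∂I)·(I/Q) = -0.00601712 × (24927/1656.223) = -0.091.

-0.091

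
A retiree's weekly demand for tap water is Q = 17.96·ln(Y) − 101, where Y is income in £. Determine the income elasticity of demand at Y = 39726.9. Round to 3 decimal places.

At Y = 39726.9: Q = 89.193.
dQ/dY = 17.96/Y = 0.000452087 at this income.
η = (dQ/dY)·(Y/Q) = 0.000452087 × (39726.9/89.193) = 0.201.

0.201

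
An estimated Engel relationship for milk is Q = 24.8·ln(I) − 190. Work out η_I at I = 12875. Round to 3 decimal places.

At I = 12875: Q = 44.683.
dQ/dI = 24.8/I = 0.00192621 at this income.
η = (dQ/dI)·(I/Q) = 0.00192621 × (12875/44.683) = 0.555.

0.555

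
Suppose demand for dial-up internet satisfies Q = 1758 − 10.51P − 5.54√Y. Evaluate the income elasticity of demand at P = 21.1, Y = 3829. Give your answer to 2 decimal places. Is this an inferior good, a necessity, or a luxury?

At P = 21.1, Y = 3829: Q = 1193.430.
Holding P constant, ∂Q/∂Y = -5.54/(2√Y) = -0.0447648.
η_Y = (∂Q/∂Y)·(Y/Q) = -0.0447648 × (3829/1193.430) = -0.14.
Since η < 0, this is an inferior good.

-0.14 (inferior good)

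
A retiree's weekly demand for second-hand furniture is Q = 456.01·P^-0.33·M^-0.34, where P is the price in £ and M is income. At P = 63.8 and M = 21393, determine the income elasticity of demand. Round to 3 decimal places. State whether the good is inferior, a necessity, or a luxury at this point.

For a multiplicative demand Q = A·P^α·M^β, the income elasticity is β everywhere.
Here β = -0.34, so η = -0.340.
Since η < 0, this is an inferior good.

-0.340 (inferior good)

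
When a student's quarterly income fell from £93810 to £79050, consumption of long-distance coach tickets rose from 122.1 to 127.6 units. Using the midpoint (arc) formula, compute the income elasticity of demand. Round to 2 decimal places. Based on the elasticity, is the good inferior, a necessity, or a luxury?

ΔQ = 127.6 − 122.1 = 5.5; midpoint Q̄ = (122.1 + 127.6)/2 = 124.85.
ΔI = 79050 − 93810 = -14760; midpoint Ī = (93810 + 79050)/2 = 86430.
η = (ΔQ/Q̄) ÷ (ΔI/Ī) = (5.5/124.85) ÷ (-14760/86430) = -0.26.
η < 0 ⇒ inferior good.

-0.26 (inferior good)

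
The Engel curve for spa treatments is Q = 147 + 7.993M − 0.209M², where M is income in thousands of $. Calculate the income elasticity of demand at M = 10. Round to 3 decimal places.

At M = 10: Q = 206.0300.
dQ/dM = 7.993 − 0.418M = 3.81300.
η = (dQ/dM)·(M/Q) = 3.81300 × (10/206.0300) = 0.185.

0.185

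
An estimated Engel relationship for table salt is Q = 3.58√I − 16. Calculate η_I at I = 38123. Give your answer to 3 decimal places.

0.512

At I = 38123: Q = 682.999.
dQ/dI = 3.58/(2√I) = 0.00916768 at this income.
η = (dQ/dI)·(I/Q) = 0.00916768 × (38123/682.999) = 0.512.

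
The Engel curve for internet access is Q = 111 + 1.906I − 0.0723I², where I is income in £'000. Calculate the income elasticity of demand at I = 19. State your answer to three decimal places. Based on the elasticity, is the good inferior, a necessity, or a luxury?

At I = 19: Q = 121.1137.
dQ/dI = 1.906 − 0.1446I = -0.84140.
η = (dQ/dI)·(I/Q) = -0.84140 × (19/121.1137) = -0.132.
η < 0 ⇒ inferior good.

-0.132 (inferior good)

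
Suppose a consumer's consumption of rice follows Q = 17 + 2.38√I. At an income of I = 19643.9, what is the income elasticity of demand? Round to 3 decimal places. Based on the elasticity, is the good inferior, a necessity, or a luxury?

At I = 19643.9: Q = 350.573.
dQ/dI = 2.38/(2√I) = 0.0084905 at this income.
η = (dQ/dI)·(I/Q) = 0.0084905 × (19643.9/350.573) = 0.476.
Since 0 < η < 1, the good is a necessity.

0.476 (necessity)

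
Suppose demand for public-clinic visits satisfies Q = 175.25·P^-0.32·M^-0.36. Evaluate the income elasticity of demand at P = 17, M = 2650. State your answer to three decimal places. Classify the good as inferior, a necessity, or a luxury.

For a multiplicative demand Q = A·P^α·M^β, the income elasticity is β everywhere.
Here β = -0.36, so η = -0.360.
Since η < 0, this is an inferior good.

-0.360 (inferior good)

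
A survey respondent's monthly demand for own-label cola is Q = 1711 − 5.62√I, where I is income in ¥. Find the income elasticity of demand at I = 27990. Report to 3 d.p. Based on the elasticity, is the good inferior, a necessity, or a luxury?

At I = 27990: Q = 770.762.
dQ/dI = -5.62/(2√I) = -0.016796 at this income.
η = (dQ/dI)·(I/Q) = -0.016796 × (27990/770.762) = -0.610.
Since η < 0, the good is an inferior good.

-0.610 (inferior good)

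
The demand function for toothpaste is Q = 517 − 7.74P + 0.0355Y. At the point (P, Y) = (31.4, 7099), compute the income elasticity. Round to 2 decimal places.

0.48

At P = 31.4, Y = 7099: Q = 525.978.
Holding P constant, ∂Q/∂Y = 0.0355.
η_Y = (∂Q/∂Y)·(Y/Q) = 0.0355 × (7099/525.978) = 0.48.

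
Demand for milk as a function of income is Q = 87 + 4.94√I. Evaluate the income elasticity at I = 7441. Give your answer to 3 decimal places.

0.415

At I = 7441: Q = 513.130.
dQ/dI = 4.94/(2√I) = 0.028634 at this income.
η = (dQ/dI)·(I/Q) = 0.028634 × (7441/513.130) = 0.415.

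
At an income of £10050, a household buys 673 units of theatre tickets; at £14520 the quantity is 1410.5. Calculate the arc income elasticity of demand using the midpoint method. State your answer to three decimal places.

ΔQ = 1410.5 − 673 = 737.5; midpoint Q̄ = (673 + 1410.5)/2 = 1041.75.
ΔI = 14520 − 10050 = 4470; midpoint Ī = (10050 + 14520)/2 = 12285.
η = (ΔQ/Q̄) ÷ (ΔI/Ī) = (737.5/1041.75) ÷ (4470/12285) = 1.946.

1.946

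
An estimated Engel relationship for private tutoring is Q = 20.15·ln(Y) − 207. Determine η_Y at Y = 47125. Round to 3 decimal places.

At Y = 47125: Q = 9.825.
dQ/dY = 20.15/Y = 0.000427586 at this income.
η = (dQ/dY)·(Y/Q) = 0.000427586 × (47125/9.825) = 2.051.

2.051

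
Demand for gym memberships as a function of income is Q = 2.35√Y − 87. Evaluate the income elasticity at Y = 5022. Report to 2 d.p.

At Y = 5022: Q = 79.535.
dQ/dY = 2.35/(2√Y) = 0.0165806 at this income.
η = (dQ/dY)·(Y/Q) = 0.0165806 × (5022/79.535) = 1.05.

1.05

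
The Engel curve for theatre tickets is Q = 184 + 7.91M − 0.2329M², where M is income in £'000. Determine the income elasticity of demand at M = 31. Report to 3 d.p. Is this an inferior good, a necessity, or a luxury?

At M = 31: Q = 205.3931.
dQ/dM = 7.91 − 0.4658M = -6.52980.
η = (dQ/dM)·(M/Q) = -6.52980 × (31/205.3931) = -0.986.
η < 0 ⇒ inferior good.

-0.986 (inferior good)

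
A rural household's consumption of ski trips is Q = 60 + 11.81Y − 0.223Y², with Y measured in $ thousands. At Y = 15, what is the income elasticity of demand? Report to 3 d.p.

0.411

At Y = 15: Q = 186.9750.
dQ/dY = 11.81 − 0.446Y = 5.12000.
η = (dQ/dY)·(Y/Q) = 5.12000 × (15/186.9750) = 0.411.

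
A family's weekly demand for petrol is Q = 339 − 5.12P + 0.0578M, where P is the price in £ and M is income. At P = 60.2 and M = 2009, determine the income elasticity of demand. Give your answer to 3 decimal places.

At P = 60.2, M = 2009: Q = 146.896.
Holding P constant, ∂Q/∂M = 0.0578.
η_M = (∂Q/∂M)·(M/Q) = 0.0578 × (2009/146.896) = 0.790.

0.790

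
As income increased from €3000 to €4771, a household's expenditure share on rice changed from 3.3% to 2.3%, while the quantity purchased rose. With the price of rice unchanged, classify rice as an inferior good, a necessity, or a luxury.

necessity

Quantity rises but the budget share falls as income rises, so 0 < η < 1.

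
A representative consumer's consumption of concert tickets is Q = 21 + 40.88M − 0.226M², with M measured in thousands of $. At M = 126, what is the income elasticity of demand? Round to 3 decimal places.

-1.279

At M = 126: Q = 1583.9040.
dQ/dM = 40.88 − 0.452M = -16.07200.
η = (dQ/dM)·(M/Q) = -16.07200 × (126/1583.9040) = -1.279.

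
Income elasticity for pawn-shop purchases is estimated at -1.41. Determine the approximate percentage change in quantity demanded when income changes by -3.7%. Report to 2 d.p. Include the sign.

%ΔQ ≈ η × %ΔI = -1.41 × (-3.7%) = 5.22%.

5.22%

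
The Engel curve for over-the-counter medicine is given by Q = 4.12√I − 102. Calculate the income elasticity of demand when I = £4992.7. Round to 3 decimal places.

At I = 4992.7: Q = 189.115.
dQ/dI = 4.12/(2√I) = 0.0291541 at this income.
η = (dQ/dI)·(I/Q) = 0.0291541 × (4992.7/189.115) = 0.770.

0.770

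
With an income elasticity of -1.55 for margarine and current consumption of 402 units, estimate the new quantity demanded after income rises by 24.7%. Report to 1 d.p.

%ΔQ ≈ η × %ΔI = -1.55 × 24.7% = -38.285%.
New Q ≈ 402 × (1 − 0.38285) = 248.1.

248.1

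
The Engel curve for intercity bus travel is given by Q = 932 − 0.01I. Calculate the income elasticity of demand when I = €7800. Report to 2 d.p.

-0.09

At I = 7800: Q = 854.000.
dQ/dI = −0.01.
η = (dQ/dI)·(I/Q) = -0.01 × (7800/854.000) = -0.09.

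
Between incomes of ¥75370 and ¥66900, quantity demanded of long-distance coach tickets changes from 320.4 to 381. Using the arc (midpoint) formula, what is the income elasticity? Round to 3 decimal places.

ΔQ = 381 − 320.4 = 60.6; midpoint Q̄ = (320.4 + 381)/2 = 350.7.
ΔI = 66900 − 75370 = -8470; midpoint Ī = (75370 + 66900)/2 = 71135.
η = (ΔQ/Q̄) ÷ (ΔI/Ī) = (60.6/350.7) ÷ (-8470/71135) = -1.451.

-1.451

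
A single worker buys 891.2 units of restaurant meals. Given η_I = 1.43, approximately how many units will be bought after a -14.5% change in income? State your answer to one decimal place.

%ΔQ ≈ η × %ΔI = 1.43 × (-14.5%) = -20.735%.
New Q ≈ 891.2 × (1 − 0.20735) = 706.4.

706.4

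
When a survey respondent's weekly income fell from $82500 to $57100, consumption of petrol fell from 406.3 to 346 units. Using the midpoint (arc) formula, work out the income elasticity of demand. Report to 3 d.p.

0.441

ΔQ = 346 − 406.3 = -60.3; midpoint Q̄ = (406.3 + 346)/2 = 376.15.
ΔI = 57100 − 82500 = -25400; midpoint Ī = (82500 + 57100)/2 = 69800.
η = (ΔQ/Q̄) ÷ (ΔI/Ī) = (-60.3/376.15) ÷ (-25400/69800) = 0.441.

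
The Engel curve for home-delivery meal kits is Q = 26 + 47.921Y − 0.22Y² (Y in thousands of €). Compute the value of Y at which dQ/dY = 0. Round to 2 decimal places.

108.91

dQ/dY = 47.921 − 0.44Y.
The good is inferior where dQ/dY < 0. Setting dQ/dY = 0 gives Y = 47.921 / 0.44 = 108.91.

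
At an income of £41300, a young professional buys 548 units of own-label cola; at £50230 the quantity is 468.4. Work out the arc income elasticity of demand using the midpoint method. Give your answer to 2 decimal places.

-0.80

ΔQ = 468.4 − 548 = -79.6; midpoint Q̄ = (548 + 468.4)/2 = 508.2.
ΔI = 50230 − 41300 = 8930; midpoint Ī = (41300 + 50230)/2 = 45765.
η = (ΔQ/Q̄) ÷ (ΔI/Ī) = (-79.6/508.2) ÷ (8930/45765) = -0.80.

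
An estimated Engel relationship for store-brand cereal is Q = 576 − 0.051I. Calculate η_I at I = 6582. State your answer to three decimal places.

-1.397

At I = 6582: Q = 240.318.
dQ/dI = −0.051.
η = (dQ/dI)·(I/Q) = -0.051 × (6582/240.318) = -1.397.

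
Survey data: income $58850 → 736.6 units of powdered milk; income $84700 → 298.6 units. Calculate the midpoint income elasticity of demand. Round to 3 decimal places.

ΔQ = 298.6 − 736.6 = -438; midpoint Q̄ = (736.6 + 298.6)/2 = 517.6.
ΔI = 84700 − 58850 = 25850; midpoint Ī = (58850 + 84700)/2 = 71775.
η = (ΔQ/Q̄) ÷ (ΔI/Ī) = (-438/517.6) ÷ (25850/71775) = -2.350.

-2.350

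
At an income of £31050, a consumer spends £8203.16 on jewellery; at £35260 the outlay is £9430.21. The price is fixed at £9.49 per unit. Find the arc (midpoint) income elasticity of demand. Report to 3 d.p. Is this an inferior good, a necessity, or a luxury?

With a constant price, Q₁ = 8203.16/9.49 = 864.400 and Q₂ = 9430.21/9.49 = 993.700 (equivalently, work directly with expenditure since P cancels).
Midpoint %ΔQ = (9430.21 − 8203.16)/8816.69 = 0.13917; midpoint %ΔI = (35260 − 31050)/33155 = 0.12698.
η = 0.13917 / 0.12698 = 1.096.
η > 1 ⇒ luxury.

1.096 (luxury)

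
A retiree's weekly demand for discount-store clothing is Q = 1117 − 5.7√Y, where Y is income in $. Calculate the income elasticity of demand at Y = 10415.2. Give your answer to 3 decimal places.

At Y = 10415.2: Q = 535.287.
dQ/dY = -5.7/(2√Y) = -0.0279261 at this income.
η = (dQ/dY)·(Y/Q) = -0.0279261 × (10415.2/535.287) = -0.543.

-0.543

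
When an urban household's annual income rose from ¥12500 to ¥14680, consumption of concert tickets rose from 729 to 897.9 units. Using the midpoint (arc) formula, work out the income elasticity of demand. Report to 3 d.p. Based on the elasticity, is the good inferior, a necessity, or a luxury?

1.294 (luxury)

ΔQ = 897.9 − 729 = 168.9; midpoint Q̄ = (729 + 897.9)/2 = 813.45.
ΔI = 14680 − 12500 = 2180; midpoint Ī = (12500 + 14680)/2 = 13590.
η = (ΔQ/Q̄) ÷ (ΔI/Ī) = (168.9/813.45) ÷ (2180/13590) = 1.294.
η > 1 ⇒ luxury.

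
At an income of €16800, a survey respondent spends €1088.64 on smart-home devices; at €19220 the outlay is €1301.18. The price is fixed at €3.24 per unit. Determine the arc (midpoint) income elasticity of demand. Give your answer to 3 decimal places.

With a constant price, Q₁ = 1088.64/3.24 = 336.000 and Q₂ = 1301.18/3.24 = 401.599 (equivalently, work directly with expenditure since P cancels).
Midpoint %ΔQ = (1301.18 − 1088.64)/1194.91 = 0.17787; midpoint %ΔI = (19220 − 16800)/18010 = 0.13437.
η = 0.17787 / 0.13437 = 1.324.

1.324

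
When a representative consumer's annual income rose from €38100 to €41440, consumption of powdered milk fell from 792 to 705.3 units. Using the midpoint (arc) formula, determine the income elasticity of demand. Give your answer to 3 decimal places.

-1.379

ΔQ = 705.3 − 792 = -86.7; midpoint Q̄ = (792 + 705.3)/2 = 748.65.
ΔI = 41440 − 38100 = 3340; midpoint Ī = (38100 + 41440)/2 = 39770.
η = (ΔQ/Q̄) ÷ (ΔI/Ī) = (-86.7/748.65) ÷ (3340/39770) = -1.379.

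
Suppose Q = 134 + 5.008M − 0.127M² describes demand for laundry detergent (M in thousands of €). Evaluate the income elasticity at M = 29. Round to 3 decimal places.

At M = 29: Q = 172.4250.
dQ/dM = 5.008 − 0.254M = -2.35800.
η = (dQ/dM)·(M/Q) = -2.35800 × (29/172.4250) = -0.397.

-0.397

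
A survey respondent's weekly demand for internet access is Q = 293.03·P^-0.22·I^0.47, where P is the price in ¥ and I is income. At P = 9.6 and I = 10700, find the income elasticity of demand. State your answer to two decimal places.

For a multiplicative demand Q = A·P^α·I^β, the income elasticity is β everywhere.
Here β = 0.47, so η = 0.47.

0.47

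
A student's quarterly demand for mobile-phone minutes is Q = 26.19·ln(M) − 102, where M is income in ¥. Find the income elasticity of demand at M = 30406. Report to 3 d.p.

0.156

At M = 30406: Q = 168.344.
dQ/dM = 26.19/M = 0.000861343 at this income.
η = (dQ/dM)·(M/Q) = 0.000861343 × (30406/168.344) = 0.156.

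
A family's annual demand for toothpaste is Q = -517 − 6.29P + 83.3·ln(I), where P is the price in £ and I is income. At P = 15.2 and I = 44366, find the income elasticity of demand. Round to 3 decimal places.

0.299

At P = 15.2, I = 44366: Q = 278.721.
Holding P constant, ∂Q/∂I = 83.3/I = 0.00187756.
η_I = (∂Q/∂I)·(I/Q) = 0.00187756 × (44366/278.721) = 0.299.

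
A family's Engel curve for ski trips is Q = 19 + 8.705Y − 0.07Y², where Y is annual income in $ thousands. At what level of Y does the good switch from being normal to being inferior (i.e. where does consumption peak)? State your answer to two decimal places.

62.18

dQ/dY = 8.705 − 0.14Y.
The good is inferior where dQ/dY < 0. Setting dQ/dY = 0 gives Y = 8.705 / 0.14 = 62.18.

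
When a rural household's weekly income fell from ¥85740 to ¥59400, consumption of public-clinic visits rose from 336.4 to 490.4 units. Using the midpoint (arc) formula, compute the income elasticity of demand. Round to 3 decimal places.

-1.026

ΔQ = 490.4 − 336.4 = 154; midpoint Q̄ = (336.4 + 490.4)/2 = 413.4.
ΔI = 59400 − 85740 = -26340; midpoint Ī = (85740 + 59400)/2 = 72570.
η = (ΔQ/Q̄) ÷ (ΔI/Ī) = (154/413.4) ÷ (-26340/72570) = -1.026.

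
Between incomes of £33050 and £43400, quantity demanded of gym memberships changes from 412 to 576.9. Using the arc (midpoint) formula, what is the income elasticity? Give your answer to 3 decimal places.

1.232

ΔQ = 576.9 − 412 = 164.9; midpoint Q̄ = (412 + 576.9)/2 = 494.45.
ΔI = 43400 − 33050 = 10350; midpoint Ī = (33050 + 43400)/2 = 38225.
η = (ΔQ/Q̄) ÷ (ΔI/Ī) = (164.9/494.45) ÷ (10350/38225) = 1.232.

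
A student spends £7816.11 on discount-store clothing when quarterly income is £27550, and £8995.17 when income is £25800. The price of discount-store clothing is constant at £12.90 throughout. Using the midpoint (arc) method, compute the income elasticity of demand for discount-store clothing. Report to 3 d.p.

With a constant price, Q₁ = 7816.11/12.90 = 605.900 and Q₂ = 8995.17/12.90 = 697.300 (equivalently, work directly with expenditure since P cancels).
Midpoint %ΔQ = (8995.17 − 7816.11)/8405.64 = 0.14027; midpoint %ΔI = (25800 − 27550)/26675 = -0.06560.
η = 0.14027 / -0.06560 = -2.138.

-2.138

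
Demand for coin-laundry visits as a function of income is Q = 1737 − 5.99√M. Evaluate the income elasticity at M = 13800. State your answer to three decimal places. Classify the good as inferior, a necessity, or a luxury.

-0.340 (inferior good)

At M = 13800: Q = 1033.334.
dQ/dM = -5.99/(2√M) = -0.0254951 at this income.
η = (dQ/dM)·(M/Q) = -0.0254951 × (13800/1033.334) = -0.340.
Since η < 0, the good is an inferior good.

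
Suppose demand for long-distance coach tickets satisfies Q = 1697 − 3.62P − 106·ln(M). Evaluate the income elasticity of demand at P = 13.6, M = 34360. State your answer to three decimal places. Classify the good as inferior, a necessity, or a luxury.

At P = 13.6, M = 34360: Q = 540.635.
Holding P constant, ∂Q/∂M = -106/M = -0.00308498.
η_M = (∂Q/∂M)·(M/Q) = -0.00308498 × (34360/540.635) = -0.196.
Since η < 0, this is an inferior good.

-0.196 (inferior good)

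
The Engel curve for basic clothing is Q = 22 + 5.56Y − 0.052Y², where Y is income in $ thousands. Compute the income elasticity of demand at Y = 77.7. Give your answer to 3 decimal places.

At Y = 77.7: Q = 140.0729.
dQ/dY = 5.56 − 0.104Y = -2.52080.
η = (dQ/dY)·(Y/Q) = -2.52080 × (77.7/140.0729) = -1.398.

-1.398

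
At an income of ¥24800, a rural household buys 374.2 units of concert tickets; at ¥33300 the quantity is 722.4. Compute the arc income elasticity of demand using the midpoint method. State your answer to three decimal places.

2.170

ΔQ = 722.4 − 374.2 = 348.2; midpoint Q̄ = (374.2 + 722.4)/2 = 548.3.
ΔI = 33300 − 24800 = 8500; midpoint Ī = (24800 + 33300)/2 = 29050.
η = (ΔQ/Q̄) ÷ (ΔI/Ī) = (348.2/548.3) ÷ (8500/29050) = 2.170.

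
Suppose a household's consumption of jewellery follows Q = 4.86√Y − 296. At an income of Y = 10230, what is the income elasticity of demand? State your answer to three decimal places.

1.257

At Y = 10230: Q = 195.557.
dQ/dY = 4.86/(2√Y) = 0.0240253 at this income.
η = (dQ/dY)·(Y/Q) = 0.0240253 × (10230/195.557) = 1.257.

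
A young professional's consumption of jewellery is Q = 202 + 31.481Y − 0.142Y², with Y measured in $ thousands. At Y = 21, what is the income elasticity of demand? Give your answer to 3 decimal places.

0.669

At Y = 21: Q = 800.4790.
dQ/dY = 31.481 − 0.284Y = 25.51700.
η = (dQ/dY)·(Y/Q) = 25.51700 × (21/800.4790) = 0.669.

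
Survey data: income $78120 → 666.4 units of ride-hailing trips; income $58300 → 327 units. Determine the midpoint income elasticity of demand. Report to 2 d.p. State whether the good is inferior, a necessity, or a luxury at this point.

2.35 (luxury)

ΔQ = 327 − 666.4 = -339.4; midpoint Q̄ = (666.4 + 327)/2 = 496.7.
ΔI = 58300 − 78120 = -19820; midpoint Ī = (78120 + 58300)/2 = 68210.
η = (ΔQ/Q̄) ÷ (ΔI/Ī) = (-339.4/496.7) ÷ (-19820/68210) = 2.35.
η > 1 ⇒ luxury.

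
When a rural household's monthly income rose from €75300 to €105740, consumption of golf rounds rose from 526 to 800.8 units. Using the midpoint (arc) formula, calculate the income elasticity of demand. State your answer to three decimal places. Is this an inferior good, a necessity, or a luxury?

ΔQ = 800.8 − 526 = 274.8; midpoint Q̄ = (526 + 800.8)/2 = 663.4.
ΔI = 105740 − 75300 = 30440; midpoint Ī = (75300 + 105740)/2 = 90520.
η = (ΔQ/Q̄) ÷ (ΔI/Ī) = (274.8/663.4) ÷ (30440/90520) = 1.232.
η > 1 ⇒ luxury.

1.232 (luxury)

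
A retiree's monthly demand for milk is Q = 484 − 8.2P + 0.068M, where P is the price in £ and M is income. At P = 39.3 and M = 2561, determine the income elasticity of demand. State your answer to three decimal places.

At P = 39.3, M = 2561: Q = 335.888.
Holding P constant, ∂Q/∂M = 0.068.
η_M = (∂Q/∂M)·(M/Q) = 0.068 × (2561/335.888) = 0.518.

0.518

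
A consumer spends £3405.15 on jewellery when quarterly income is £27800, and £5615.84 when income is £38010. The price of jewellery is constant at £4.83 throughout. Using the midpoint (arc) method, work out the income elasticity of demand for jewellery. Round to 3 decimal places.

1.580

With a constant price, Q₁ = 3405.15/4.83 = 705.000 and Q₂ = 5615.84/4.83 = 1162.700 (equivalently, work directly with expenditure since P cancels).
Midpoint %ΔQ = (5615.84 − 3405.15)/4510.50 = 0.49012; midpoint %ΔI = (38010 − 27800)/32905 = 0.31029.
η = 0.49012 / 0.31029 = 1.580.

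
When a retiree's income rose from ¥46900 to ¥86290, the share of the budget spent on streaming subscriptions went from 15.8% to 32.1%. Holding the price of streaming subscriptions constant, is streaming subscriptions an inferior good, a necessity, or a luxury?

The budget share rises as income rises, so η > 1.

luxury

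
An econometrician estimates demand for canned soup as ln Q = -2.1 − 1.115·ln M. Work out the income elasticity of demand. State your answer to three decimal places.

-1.115

In a log-linear demand, the coefficient on ln M is the income elasticity.
So η = -1.115.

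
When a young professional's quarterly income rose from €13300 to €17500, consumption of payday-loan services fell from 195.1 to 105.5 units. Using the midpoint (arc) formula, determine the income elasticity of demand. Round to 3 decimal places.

-2.186

ΔQ = 105.5 − 195.1 = -89.6; midpoint Q̄ = (195.1 + 105.5)/2 = 150.3.
ΔI = 17500 − 13300 = 4200; midpoint Ī = (13300 + 17500)/2 = 15400.
η = (ΔQ/Q̄) ÷ (ΔI/Ī) = (-89.6/150.3) ÷ (4200/15400) = -2.186.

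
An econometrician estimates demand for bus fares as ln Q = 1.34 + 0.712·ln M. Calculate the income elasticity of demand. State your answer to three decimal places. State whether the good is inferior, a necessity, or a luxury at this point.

0.712 (necessity)

In a log-linear demand, the coefficient on ln M is the income elasticity.
So η = 0.712.
0 < η < 1 ⇒ necessity.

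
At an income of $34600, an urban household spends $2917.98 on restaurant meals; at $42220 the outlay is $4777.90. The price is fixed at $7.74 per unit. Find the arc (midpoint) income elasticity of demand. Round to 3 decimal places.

2.436

With a constant price, Q₁ = 2917.98/7.74 = 377.000 and Q₂ = 4777.90/7.74 = 617.300 (equivalently, work directly with expenditure since P cancels).
Midpoint %ΔQ = (4777.90 − 2917.98)/3847.94 = 0.48335; midpoint %ΔI = (42220 − 34600)/38410 = 0.19839.
η = 0.48335 / 0.19839 = 2.436.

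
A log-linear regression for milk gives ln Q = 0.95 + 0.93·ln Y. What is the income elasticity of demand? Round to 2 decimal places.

0.93

In a log-linear demand, the coefficient on ln Y is the income elasticity.
So η = 0.93.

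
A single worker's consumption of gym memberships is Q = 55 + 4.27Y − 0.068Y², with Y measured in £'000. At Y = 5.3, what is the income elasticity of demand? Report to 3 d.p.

At Y = 5.3: Q = 75.7209.
dQ/dY = 4.27 − 0.136Y = 3.54920.
η = (dQ/dY)·(Y/Q) = 3.54920 × (5.3/75.7209) = 0.248.

0.248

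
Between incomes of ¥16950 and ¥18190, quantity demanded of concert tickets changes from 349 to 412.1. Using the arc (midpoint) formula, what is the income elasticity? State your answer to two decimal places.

ΔQ = 412.1 − 349 = 63.1; midpoint Q̄ = (349 + 412.1)/2 = 380.55.
ΔI = 18190 − 16950 = 1240; midpoint Ī = (16950 + 18190)/2 = 17570.
η = (ΔQ/Q̄) ÷ (ΔI/Ī) = (63.1/380.55) ÷ (1240/17570) = 2.35.

2.35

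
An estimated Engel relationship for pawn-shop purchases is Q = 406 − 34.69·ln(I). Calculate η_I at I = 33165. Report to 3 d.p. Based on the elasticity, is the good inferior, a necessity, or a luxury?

-0.773 (inferior good)

At I = 33165: Q = 44.903.
dQ/dI = -34.69/I = -0.00104598 at this income.
η = (dQ/dI)·(I/Q) = -0.00104598 × (33165/44.903) = -0.773.
Since η < 0, the good is an inferior good.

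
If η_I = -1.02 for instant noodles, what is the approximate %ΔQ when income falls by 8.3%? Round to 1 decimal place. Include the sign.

8.5%

%ΔQ ≈ η × %ΔI = -1.02 × (-8.3%) = 8.5%.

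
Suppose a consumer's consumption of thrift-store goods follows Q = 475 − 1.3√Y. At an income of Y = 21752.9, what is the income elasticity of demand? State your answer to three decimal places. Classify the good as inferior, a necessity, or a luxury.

At Y = 21752.9: Q = 283.265.
dQ/dY = -1.3/(2√Y) = -0.00440712 at this income.
η = (dQ/dY)·(Y/Q) = -0.00440712 × (21752.9/283.265) = -0.338.
Since η < 0, the good is an inferior good.

-0.338 (inferior good)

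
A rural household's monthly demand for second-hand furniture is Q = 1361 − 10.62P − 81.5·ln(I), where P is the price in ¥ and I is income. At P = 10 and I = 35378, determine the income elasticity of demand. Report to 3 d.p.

At P = 10, I = 35378: Q = 401.182.
Holding P constant, ∂Q/∂I = -81.5/I = -0.00230369.
η_I = (∂Q/∂I)·(I/Q) = -0.00230369 × (35378/401.182) = -0.203.

-0.203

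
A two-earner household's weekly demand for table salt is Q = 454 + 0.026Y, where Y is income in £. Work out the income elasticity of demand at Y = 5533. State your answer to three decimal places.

0.241

At Y = 5533: Q = 597.858.
dQ/dY = 0.026.
η = (dQ/dY)·(Y/Q) = 0.026 × (5533/597.858) = 0.241.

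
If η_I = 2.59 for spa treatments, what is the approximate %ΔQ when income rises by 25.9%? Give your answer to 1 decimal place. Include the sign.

%ΔQ ≈ η × %ΔI = 2.59 × 25.9% = 67.1%.

67.1%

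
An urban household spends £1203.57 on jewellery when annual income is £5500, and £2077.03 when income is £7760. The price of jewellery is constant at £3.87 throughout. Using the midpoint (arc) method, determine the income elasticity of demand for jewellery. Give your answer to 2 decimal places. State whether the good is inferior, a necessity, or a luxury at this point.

1.56 (luxury)

With a constant price, Q₁ = 1203.57/3.87 = 311.000 and Q₂ = 2077.03/3.87 = 536.700 (equivalently, work directly with expenditure since P cancels).
Midpoint %ΔQ = (2077.03 − 1203.57)/1640.30 = 0.53250; midpoint %ΔI = (7760 − 5500)/6630 = 0.34087.
η = 0.53250 / 0.34087 = 1.56.
η > 1 ⇒ luxury.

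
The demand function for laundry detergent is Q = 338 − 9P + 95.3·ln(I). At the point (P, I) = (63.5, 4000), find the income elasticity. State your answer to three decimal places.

0.171

At P = 63.5, I = 4000: Q = 556.923.
Holding P constant, ∂Q/∂I = 95.3/I = 0.023825.
η_I = (∂Q/∂I)·(I/Q) = 0.023825 × (4000/556.923) = 0.171.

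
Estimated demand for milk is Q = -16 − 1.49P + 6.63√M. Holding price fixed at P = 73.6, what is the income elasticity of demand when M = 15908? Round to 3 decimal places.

At P = 73.6, M = 15908: Q = 710.557.
Holding P constant, ∂Q/∂M = 6.63/(2√M) = 0.026283.
η_M = (∂Q/∂M)·(M/Q) = 0.026283 × (15908/710.557) = 0.588.

0.588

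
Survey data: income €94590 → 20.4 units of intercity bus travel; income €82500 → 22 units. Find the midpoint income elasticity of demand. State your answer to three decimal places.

-0.553

ΔQ = 22 − 20.4 = 1.6; midpoint Q̄ = (20.4 + 22)/2 = 21.2.
ΔI = 82500 − 94590 = -12090; midpoint Ī = (94590 + 82500)/2 = 88545.
η = (ΔQ/Q̄) ÷ (ΔI/Ī) = (1.6/21.2) ÷ (-12090/88545) = -0.553.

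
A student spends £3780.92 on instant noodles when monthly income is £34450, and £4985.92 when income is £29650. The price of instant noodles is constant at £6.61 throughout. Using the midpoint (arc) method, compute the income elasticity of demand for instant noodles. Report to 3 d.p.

With a constant price, Q₁ = 3780.92/6.61 = 572.000 and Q₂ = 4985.92/6.61 = 754.300 (equivalently, work directly with expenditure since P cancels).
Midpoint %ΔQ = (4985.92 − 3780.92)/4383.42 = 0.27490; midpoint %ΔI = (29650 − 34450)/32050 = -0.14977.
η = 0.27490 / -0.14977 = -1.836.

-1.836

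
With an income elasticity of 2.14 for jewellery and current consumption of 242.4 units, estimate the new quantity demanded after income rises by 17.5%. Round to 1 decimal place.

333.2

%ΔQ ≈ η × %ΔI = 2.14 × 17.5% = 37.45%.
New Q ≈ 242.4 × (1 + 0.3745) = 333.2.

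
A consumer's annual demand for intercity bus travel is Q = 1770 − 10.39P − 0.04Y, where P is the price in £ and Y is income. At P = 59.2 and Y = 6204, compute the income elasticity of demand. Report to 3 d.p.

-0.274

At P = 59.2, Y = 6204: Q = 906.752.
Holding P constant, ∂Q/∂Y = −0.04.
η_Y = (∂Q/∂Y)·(Y/Q) = -0.04 × (6204/906.752) = -0.274.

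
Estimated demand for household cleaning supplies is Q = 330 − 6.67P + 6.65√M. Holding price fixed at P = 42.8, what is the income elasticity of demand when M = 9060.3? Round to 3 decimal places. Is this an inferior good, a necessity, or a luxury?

0.467 (necessity)

At P = 42.8, M = 9060.3: Q = 677.508.
Holding P constant, ∂Q/∂M = 6.65/(2√M) = 0.0349318.
η_M = (∂Q/∂M)·(M/Q) = 0.0349318 × (9060.3/677.508) = 0.467.
Since 0 < η < 1, this is a necessity.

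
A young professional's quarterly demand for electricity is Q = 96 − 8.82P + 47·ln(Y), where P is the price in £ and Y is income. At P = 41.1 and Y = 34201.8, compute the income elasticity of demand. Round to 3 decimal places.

At P = 41.1, Y = 34201.8: Q = 224.180.
Holding P constant, ∂Q/∂Y = 47/Y = 0.0013742.
η_Y = (∂Q/∂Y)·(Y/Q) = 0.0013742 × (34201.8/224.180) = 0.210.

0.210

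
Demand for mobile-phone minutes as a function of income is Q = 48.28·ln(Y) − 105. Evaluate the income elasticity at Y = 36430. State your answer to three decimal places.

0.120

At Y = 36430: Q = 402.092.
dQ/dY = 48.28/Y = 0.00132528 at this income.
η = (dQ/dY)·(Y/Q) = 0.00132528 × (36430/402.092) = 0.120.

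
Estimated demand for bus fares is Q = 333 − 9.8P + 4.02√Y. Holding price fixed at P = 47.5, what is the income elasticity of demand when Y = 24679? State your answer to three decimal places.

0.633

At P = 47.5, Y = 24679: Q = 499.024.
Holding P constant, ∂Q/∂Y = 4.02/(2√Y) = 0.0127948.
η_Y = (∂Q/∂Y)·(Y/Q) = 0.0127948 × (24679/499.024) = 0.633.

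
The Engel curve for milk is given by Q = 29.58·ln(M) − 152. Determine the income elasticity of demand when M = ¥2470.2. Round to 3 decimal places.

At M = 2470.2: Q = 79.081.
dQ/dM = 29.58/M = 0.0119747 at this income.
η = (dQ/dM)·(M/Q) = 0.0119747 × (2470.2/79.081) = 0.374.

0.374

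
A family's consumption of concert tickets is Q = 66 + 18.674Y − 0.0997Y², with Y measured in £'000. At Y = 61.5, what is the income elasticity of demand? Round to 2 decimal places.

0.47

At Y = 61.5: Q = 837.3607.
dQ/dY = 18.674 − 0.1994Y = 6.41090.
η = (dQ/dY)·(Y/Q) = 6.41090 × (61.5/837.3607) = 0.47.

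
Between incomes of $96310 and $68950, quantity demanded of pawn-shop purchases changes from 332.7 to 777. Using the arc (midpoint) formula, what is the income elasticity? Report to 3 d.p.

-2.418

ΔQ = 777 − 332.7 = 444.3; midpoint Q̄ = (332.7 + 777)/2 = 554.85.
ΔI = 68950 − 96310 = -27360; midpoint Ī = (96310 + 68950)/2 = 82630.
η = (ΔQ/Q̄) ÷ (ΔI/Ī) = (444.3/554.85) ÷ (-27360/82630) = -2.418.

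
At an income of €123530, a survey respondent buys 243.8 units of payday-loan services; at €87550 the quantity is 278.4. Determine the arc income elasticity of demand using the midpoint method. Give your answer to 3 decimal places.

-0.389

ΔQ = 278.4 − 243.8 = 34.6; midpoint Q̄ = (243.8 + 278.4)/2 = 261.1.
ΔI = 87550 − 123530 = -35980; midpoint Ī = (123530 + 87550)/2 = 105540.
η = (ΔQ/Q̄) ÷ (ΔI/Ī) = (34.6/261.1) ÷ (-35980/105540) = -0.389.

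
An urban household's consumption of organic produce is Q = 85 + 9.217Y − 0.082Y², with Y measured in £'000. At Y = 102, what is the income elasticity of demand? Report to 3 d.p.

-4.454

At Y = 102: Q = 172.0060.
dQ/dY = 9.217 − 0.164Y = -7.51100.
η = (dQ/dY)·(Y/Q) = -7.51100 × (102/172.0060) = -4.454.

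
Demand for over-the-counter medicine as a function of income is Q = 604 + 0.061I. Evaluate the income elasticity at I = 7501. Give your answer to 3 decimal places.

0.431

At I = 7501: Q = 1061.561.
dQ/dI = 0.061.
η = (dQ/dI)·(I/Q) = 0.061 × (7501/1061.561) = 0.431.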